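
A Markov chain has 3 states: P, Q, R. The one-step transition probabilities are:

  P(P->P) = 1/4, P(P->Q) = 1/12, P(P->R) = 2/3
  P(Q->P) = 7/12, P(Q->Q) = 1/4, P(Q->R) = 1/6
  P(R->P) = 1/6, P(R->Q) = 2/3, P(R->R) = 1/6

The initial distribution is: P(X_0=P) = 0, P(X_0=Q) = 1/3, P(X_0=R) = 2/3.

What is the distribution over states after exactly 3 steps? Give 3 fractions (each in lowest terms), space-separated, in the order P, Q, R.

Answer: 811/2592 815/2592 161/432

Derivation:
Propagating the distribution step by step (d_{t+1} = d_t * P):
d_0 = (P=0, Q=1/3, R=2/3)
  d_1[P] = 0*1/4 + 1/3*7/12 + 2/3*1/6 = 11/36
  d_1[Q] = 0*1/12 + 1/3*1/4 + 2/3*2/3 = 19/36
  d_1[R] = 0*2/3 + 1/3*1/6 + 2/3*1/6 = 1/6
d_1 = (P=11/36, Q=19/36, R=1/6)
  d_2[P] = 11/36*1/4 + 19/36*7/12 + 1/6*1/6 = 89/216
  d_2[Q] = 11/36*1/12 + 19/36*1/4 + 1/6*2/3 = 29/108
  d_2[R] = 11/36*2/3 + 19/36*1/6 + 1/6*1/6 = 23/72
d_2 = (P=89/216, Q=29/108, R=23/72)
  d_3[P] = 89/216*1/4 + 29/108*7/12 + 23/72*1/6 = 811/2592
  d_3[Q] = 89/216*1/12 + 29/108*1/4 + 23/72*2/3 = 815/2592
  d_3[R] = 89/216*2/3 + 29/108*1/6 + 23/72*1/6 = 161/432
d_3 = (P=811/2592, Q=815/2592, R=161/432)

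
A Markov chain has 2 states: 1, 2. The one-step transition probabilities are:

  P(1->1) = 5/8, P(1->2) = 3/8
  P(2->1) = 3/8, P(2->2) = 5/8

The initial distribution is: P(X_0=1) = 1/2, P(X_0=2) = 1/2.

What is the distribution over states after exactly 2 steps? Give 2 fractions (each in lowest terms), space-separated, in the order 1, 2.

Propagating the distribution step by step (d_{t+1} = d_t * P):
d_0 = (1=1/2, 2=1/2)
  d_1[1] = 1/2*5/8 + 1/2*3/8 = 1/2
  d_1[2] = 1/2*3/8 + 1/2*5/8 = 1/2
d_1 = (1=1/2, 2=1/2)
  d_2[1] = 1/2*5/8 + 1/2*3/8 = 1/2
  d_2[2] = 1/2*3/8 + 1/2*5/8 = 1/2
d_2 = (1=1/2, 2=1/2)

Answer: 1/2 1/2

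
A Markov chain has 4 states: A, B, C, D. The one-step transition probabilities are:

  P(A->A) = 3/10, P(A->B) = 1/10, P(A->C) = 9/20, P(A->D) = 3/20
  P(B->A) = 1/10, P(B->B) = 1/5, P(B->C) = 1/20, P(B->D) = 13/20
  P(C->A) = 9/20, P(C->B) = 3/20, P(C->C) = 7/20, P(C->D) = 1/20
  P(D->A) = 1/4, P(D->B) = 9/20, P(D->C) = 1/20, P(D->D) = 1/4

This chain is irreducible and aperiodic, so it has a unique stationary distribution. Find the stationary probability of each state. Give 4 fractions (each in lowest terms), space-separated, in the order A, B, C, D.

The stationary distribution satisfies pi = pi * P, i.e.:
  pi_A = 3/10*pi_A + 1/10*pi_B + 9/20*pi_C + 1/4*pi_D
  pi_B = 1/10*pi_A + 1/5*pi_B + 3/20*pi_C + 9/20*pi_D
  pi_C = 9/20*pi_A + 1/20*pi_B + 7/20*pi_C + 1/20*pi_D
  pi_D = 3/20*pi_A + 13/20*pi_B + 1/20*pi_C + 1/4*pi_D
with normalization: pi_A + pi_B + pi_C + pi_D = 1.

Using the first 3 balance equations plus normalization, the linear system A*pi = b is:
  [-7/10, 1/10, 9/20, 1/4] . pi = 0
  [1/10, -4/5, 3/20, 9/20] . pi = 0
  [9/20, 1/20, -13/20, 1/20] . pi = 0
  [1, 1, 1, 1] . pi = 1

Solving yields:
  pi_A = 745/2706
  pi_B = 617/2706
  pi_C = 619/2706
  pi_D = 725/2706

Verification (pi * P):
  745/2706*3/10 + 617/2706*1/10 + 619/2706*9/20 + 725/2706*1/4 = 745/2706 = pi_A  (ok)
  745/2706*1/10 + 617/2706*1/5 + 619/2706*3/20 + 725/2706*9/20 = 617/2706 = pi_B  (ok)
  745/2706*9/20 + 617/2706*1/20 + 619/2706*7/20 + 725/2706*1/20 = 619/2706 = pi_C  (ok)
  745/2706*3/20 + 617/2706*13/20 + 619/2706*1/20 + 725/2706*1/4 = 725/2706 = pi_D  (ok)

Answer: 745/2706 617/2706 619/2706 725/2706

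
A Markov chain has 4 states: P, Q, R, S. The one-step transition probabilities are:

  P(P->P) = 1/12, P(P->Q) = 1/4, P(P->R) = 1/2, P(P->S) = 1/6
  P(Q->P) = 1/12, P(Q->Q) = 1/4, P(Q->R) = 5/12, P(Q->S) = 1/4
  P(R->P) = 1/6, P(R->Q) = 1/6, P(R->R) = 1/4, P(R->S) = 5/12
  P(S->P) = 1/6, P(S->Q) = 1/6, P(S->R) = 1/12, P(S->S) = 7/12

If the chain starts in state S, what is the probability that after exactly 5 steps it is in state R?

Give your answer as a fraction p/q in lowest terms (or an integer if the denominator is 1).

Computing P^5 by repeated multiplication:
P^1 =
  P: [1/12, 1/4, 1/2, 1/6]
  Q: [1/12, 1/4, 5/12, 1/4]
  R: [1/6, 1/6, 1/4, 5/12]
  S: [1/6, 1/6, 1/12, 7/12]
P^2 =
  P: [5/36, 7/36, 41/144, 55/144]
  Q: [5/36, 7/36, 13/48, 19/48]
  R: [5/36, 7/36, 1/4, 5/12]
  S: [5/36, 7/36, 2/9, 4/9]
P^3 =
  P: [5/36, 7/36, 73/288, 119/288]
  Q: [5/36, 7/36, 217/864, 359/864]
  R: [5/36, 7/36, 107/432, 181/432]
  S: [5/36, 7/36, 35/144, 61/144]
P^4 =
  P: [5/36, 7/36, 143/576, 241/576]
  Q: [5/36, 7/36, 1285/5184, 2171/5184]
  R: [5/36, 7/36, 641/2592, 1087/2592]
  S: [5/36, 7/36, 71/288, 121/288]
P^5 =
  P: [5/36, 7/36, 95/384, 161/384]
  Q: [5/36, 7/36, 7693/31104, 13043/31104]
  R: [5/36, 7/36, 3845/15552, 6523/15552]
  S: [5/36, 7/36, 427/1728, 725/1728]

(P^5)[S -> R] = 427/1728

Answer: 427/1728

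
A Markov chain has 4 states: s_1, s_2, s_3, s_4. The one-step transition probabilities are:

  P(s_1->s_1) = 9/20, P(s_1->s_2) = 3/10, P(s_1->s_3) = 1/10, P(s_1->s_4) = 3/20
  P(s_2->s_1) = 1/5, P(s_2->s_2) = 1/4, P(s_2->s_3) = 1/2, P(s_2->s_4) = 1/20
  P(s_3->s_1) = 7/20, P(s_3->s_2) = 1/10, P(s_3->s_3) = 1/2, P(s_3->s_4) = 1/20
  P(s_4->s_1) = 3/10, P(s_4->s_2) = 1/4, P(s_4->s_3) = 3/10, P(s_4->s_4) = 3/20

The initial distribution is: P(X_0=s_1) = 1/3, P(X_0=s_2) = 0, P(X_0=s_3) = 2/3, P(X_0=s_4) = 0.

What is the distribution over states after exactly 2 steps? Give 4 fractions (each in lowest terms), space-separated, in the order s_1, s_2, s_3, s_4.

Propagating the distribution step by step (d_{t+1} = d_t * P):
d_0 = (s_1=1/3, s_2=0, s_3=2/3, s_4=0)
  d_1[s_1] = 1/3*9/20 + 0*1/5 + 2/3*7/20 + 0*3/10 = 23/60
  d_1[s_2] = 1/3*3/10 + 0*1/4 + 2/3*1/10 + 0*1/4 = 1/6
  d_1[s_3] = 1/3*1/10 + 0*1/2 + 2/3*1/2 + 0*3/10 = 11/30
  d_1[s_4] = 1/3*3/20 + 0*1/20 + 2/3*1/20 + 0*3/20 = 1/12
d_1 = (s_1=23/60, s_2=1/6, s_3=11/30, s_4=1/12)
  d_2[s_1] = 23/60*9/20 + 1/6*1/5 + 11/30*7/20 + 1/12*3/10 = 431/1200
  d_2[s_2] = 23/60*3/10 + 1/6*1/4 + 11/30*1/10 + 1/12*1/4 = 257/1200
  d_2[s_3] = 23/60*1/10 + 1/6*1/2 + 11/30*1/2 + 1/12*3/10 = 33/100
  d_2[s_4] = 23/60*3/20 + 1/6*1/20 + 11/30*1/20 + 1/12*3/20 = 29/300
d_2 = (s_1=431/1200, s_2=257/1200, s_3=33/100, s_4=29/300)

Answer: 431/1200 257/1200 33/100 29/300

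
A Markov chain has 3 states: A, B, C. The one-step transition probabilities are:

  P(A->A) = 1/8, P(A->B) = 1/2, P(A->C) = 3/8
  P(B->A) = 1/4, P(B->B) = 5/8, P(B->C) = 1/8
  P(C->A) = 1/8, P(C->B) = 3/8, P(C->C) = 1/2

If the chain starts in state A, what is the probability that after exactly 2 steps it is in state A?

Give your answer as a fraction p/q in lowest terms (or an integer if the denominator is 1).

Answer: 3/16

Derivation:
Computing P^2 by repeated multiplication:
P^1 =
  A: [1/8, 1/2, 3/8]
  B: [1/4, 5/8, 1/8]
  C: [1/8, 3/8, 1/2]
P^2 =
  A: [3/16, 33/64, 19/64]
  B: [13/64, 9/16, 15/64]
  C: [11/64, 31/64, 11/32]

(P^2)[A -> A] = 3/16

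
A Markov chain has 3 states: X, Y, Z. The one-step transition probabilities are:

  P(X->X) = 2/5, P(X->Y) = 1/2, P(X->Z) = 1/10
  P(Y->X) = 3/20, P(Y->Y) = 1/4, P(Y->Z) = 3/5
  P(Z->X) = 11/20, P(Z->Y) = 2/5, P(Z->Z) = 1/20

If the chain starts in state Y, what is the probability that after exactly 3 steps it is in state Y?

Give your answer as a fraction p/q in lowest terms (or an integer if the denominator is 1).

Computing P^3 by repeated multiplication:
P^1 =
  X: [2/5, 1/2, 1/10]
  Y: [3/20, 1/4, 3/5]
  Z: [11/20, 2/5, 1/20]
P^2 =
  X: [29/100, 73/200, 69/200]
  Y: [171/400, 151/400, 39/200]
  Z: [123/400, 79/200, 119/400]
P^3 =
  X: [721/2000, 1497/4000, 1061/4000]
  Y: [2679/8000, 3089/8000, 279/1000]
  Z: [2767/8000, 743/2000, 2261/8000]

(P^3)[Y -> Y] = 3089/8000

Answer: 3089/8000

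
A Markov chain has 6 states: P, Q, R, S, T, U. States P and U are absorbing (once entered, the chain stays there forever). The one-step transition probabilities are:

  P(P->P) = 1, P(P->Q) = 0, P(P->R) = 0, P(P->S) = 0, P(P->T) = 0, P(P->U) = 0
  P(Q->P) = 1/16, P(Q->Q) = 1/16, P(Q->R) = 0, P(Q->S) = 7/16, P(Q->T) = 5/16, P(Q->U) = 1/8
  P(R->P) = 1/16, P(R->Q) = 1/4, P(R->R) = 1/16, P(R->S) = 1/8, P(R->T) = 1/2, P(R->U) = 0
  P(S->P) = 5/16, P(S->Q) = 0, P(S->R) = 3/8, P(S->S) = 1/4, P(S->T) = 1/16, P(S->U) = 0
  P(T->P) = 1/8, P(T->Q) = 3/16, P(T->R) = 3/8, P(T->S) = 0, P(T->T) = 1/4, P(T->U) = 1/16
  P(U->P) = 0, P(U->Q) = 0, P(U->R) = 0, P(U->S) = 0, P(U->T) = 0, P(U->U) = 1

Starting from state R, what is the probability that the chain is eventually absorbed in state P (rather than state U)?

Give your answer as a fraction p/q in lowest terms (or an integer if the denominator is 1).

Let a_i = P(absorbed in P | start in state i).
Boundary conditions: a_P = 1, a_U = 0.
For each transient state i, a_i = sum_j P(i->j) * a_j:
  a_Q = 1/16*a_P + 1/16*a_Q + 0*a_R + 7/16*a_S + 5/16*a_T + 1/8*a_U
  a_R = 1/16*a_P + 1/4*a_Q + 1/16*a_R + 1/8*a_S + 1/2*a_T + 0*a_U
  a_S = 5/16*a_P + 0*a_Q + 3/8*a_R + 1/4*a_S + 1/16*a_T + 0*a_U
  a_T = 1/8*a_P + 3/16*a_Q + 3/8*a_R + 0*a_S + 1/4*a_T + 1/16*a_U

Substituting a_P = 1 and a_U = 0, rearrange to (I - Q) a = r where r[i] = P(i -> P):
  [15/16, 0, -7/16, -5/16] . (a_Q, a_R, a_S, a_T) = 1/16
  [-1/4, 15/16, -1/8, -1/2] . (a_Q, a_R, a_S, a_T) = 1/16
  [0, -3/8, 3/4, -1/16] . (a_Q, a_R, a_S, a_T) = 5/16
  [-3/16, -3/8, 0, 3/4] . (a_Q, a_R, a_S, a_T) = 1/8

Solving yields:
  a_Q = 3272/4651
  a_R = 10475/13953
  a_S = 3962/4651
  a_T = 3339/4651

Starting state is R, so the absorption probability is a_R = 10475/13953.

Answer: 10475/13953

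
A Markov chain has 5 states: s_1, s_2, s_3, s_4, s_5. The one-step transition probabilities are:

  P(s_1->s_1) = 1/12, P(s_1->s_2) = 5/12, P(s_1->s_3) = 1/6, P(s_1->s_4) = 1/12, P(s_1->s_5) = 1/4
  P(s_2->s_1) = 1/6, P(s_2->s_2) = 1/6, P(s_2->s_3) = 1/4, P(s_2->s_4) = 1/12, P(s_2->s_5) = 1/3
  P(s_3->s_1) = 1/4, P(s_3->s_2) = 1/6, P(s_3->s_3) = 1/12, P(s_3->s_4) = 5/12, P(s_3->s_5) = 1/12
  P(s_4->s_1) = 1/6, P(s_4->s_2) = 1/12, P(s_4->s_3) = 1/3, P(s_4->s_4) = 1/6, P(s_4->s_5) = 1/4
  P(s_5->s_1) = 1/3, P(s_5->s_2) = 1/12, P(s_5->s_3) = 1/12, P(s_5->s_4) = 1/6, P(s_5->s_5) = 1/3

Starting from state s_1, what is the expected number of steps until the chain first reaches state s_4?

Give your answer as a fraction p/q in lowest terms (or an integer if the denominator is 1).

Answer: 6567/1024

Derivation:
Let h_i = expected steps to first reach s_4 from state i.
Boundary: h_s_4 = 0.
First-step equations for the other states:
  h_s_1 = 1 + 1/12*h_s_1 + 5/12*h_s_2 + 1/6*h_s_3 + 1/12*h_s_4 + 1/4*h_s_5
  h_s_2 = 1 + 1/6*h_s_1 + 1/6*h_s_2 + 1/4*h_s_3 + 1/12*h_s_4 + 1/3*h_s_5
  h_s_3 = 1 + 1/4*h_s_1 + 1/6*h_s_2 + 1/12*h_s_3 + 5/12*h_s_4 + 1/12*h_s_5
  h_s_5 = 1 + 1/3*h_s_1 + 1/12*h_s_2 + 1/12*h_s_3 + 1/6*h_s_4 + 1/3*h_s_5

Substituting h_s_4 = 0 and rearranging gives the linear system (I - Q) h = 1:
  [11/12, -5/12, -1/6, -1/4] . (h_s_1, h_s_2, h_s_3, h_s_5) = 1
  [-1/6, 5/6, -1/4, -1/3] . (h_s_1, h_s_2, h_s_3, h_s_5) = 1
  [-1/4, -1/6, 11/12, -1/12] . (h_s_1, h_s_2, h_s_3, h_s_5) = 1
  [-1/3, -1/12, -1/12, 2/3] . (h_s_1, h_s_2, h_s_3, h_s_5) = 1

Solving yields:
  h_s_1 = 6567/1024
  h_s_2 = 3207/512
  h_s_3 = 2319/512
  h_s_5 = 6201/1024

Starting state is s_1, so the expected hitting time is h_s_1 = 6567/1024.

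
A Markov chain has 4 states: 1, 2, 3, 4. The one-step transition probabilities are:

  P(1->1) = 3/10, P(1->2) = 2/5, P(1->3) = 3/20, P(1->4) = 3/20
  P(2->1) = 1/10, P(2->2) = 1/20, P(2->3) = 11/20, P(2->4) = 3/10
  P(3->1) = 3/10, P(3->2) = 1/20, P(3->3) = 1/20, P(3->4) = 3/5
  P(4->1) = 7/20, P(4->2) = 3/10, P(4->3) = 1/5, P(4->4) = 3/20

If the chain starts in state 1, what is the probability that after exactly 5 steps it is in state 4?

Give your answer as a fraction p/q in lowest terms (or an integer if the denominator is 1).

Computing P^5 by repeated multiplication:
P^1 =
  1: [3/10, 2/5, 3/20, 3/20]
  2: [1/10, 1/20, 11/20, 3/10]
  3: [3/10, 1/20, 1/20, 3/5]
  4: [7/20, 3/10, 1/5, 3/20]
P^2 =
  1: [91/400, 77/400, 121/400, 111/400]
  2: [61/200, 4/25, 13/100, 81/200]
  3: [8/25, 61/200, 39/200, 9/50]
  4: [99/400, 21/100, 103/400, 57/200]
P^3 =
  1: [2203/8000, 199/1000, 337/1600, 63/200]
  2: [1153/4000, 129/500, 177/800, 93/400]
  3: [31/125, 207/1000, 523/2000, 567/2000]
  4: [1089/4000, 1663/8000, 89/400, 2379/8000]
P^4 =
  1: [5519/20000, 36021/160000, 17943/80000, 43941/160000]
  2: [10401/40000, 16721/80000, 2427/10000, 23061/80000]
  3: [10911/40000, 8307/40000, 8833/40000, 11949/40000]
  4: [43727/160000, 35141/160000, 36123/160000, 45009/160000]
P^5 =
  1: [859857/3200000, 688769/3200000, 740337/3200000, 911037/3200000]
  2: [436177/1600000, 340919/1600000, 357997/1600000, 464907/1600000]
  3: [218721/800000, 88061/400000, 180739/800000, 112209/400000]
  4: [172889/640000, 345567/1600000, 733891/3200000, 91053/320000]

(P^5)[1 -> 4] = 911037/3200000

Answer: 911037/3200000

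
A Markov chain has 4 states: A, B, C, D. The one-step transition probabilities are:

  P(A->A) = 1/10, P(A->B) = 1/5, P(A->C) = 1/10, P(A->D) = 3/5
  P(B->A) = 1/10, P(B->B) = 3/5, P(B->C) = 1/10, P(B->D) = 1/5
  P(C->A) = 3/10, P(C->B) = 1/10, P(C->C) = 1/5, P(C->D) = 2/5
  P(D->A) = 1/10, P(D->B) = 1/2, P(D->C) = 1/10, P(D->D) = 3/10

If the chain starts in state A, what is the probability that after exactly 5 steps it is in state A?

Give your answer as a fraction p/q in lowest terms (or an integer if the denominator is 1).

Answer: 6111/50000

Derivation:
Computing P^5 by repeated multiplication:
P^1 =
  A: [1/10, 1/5, 1/10, 3/5]
  B: [1/10, 3/5, 1/10, 1/5]
  C: [3/10, 1/10, 1/5, 2/5]
  D: [1/10, 1/2, 1/10, 3/10]
P^2 =
  A: [3/25, 9/20, 11/100, 8/25]
  B: [3/25, 49/100, 11/100, 7/25]
  C: [7/50, 17/50, 3/25, 2/5]
  D: [3/25, 12/25, 11/100, 29/100]
P^3 =
  A: [61/500, 93/200, 111/1000, 151/500]
  B: [61/500, 469/1000, 111/1000, 149/500]
  C: [31/250, 111/250, 14/125, 8/25]
  D: [61/500, 117/250, 111/1000, 299/1000]
P^4 =
  A: [611/5000, 931/2000, 1111/10000, 753/2500]
  B: [611/5000, 4659/10000, 1111/10000, 188/625]
  C: [153/1250, 289/625, 139/1250, 38/125]
  D: [611/5000, 2329/5000, 1111/10000, 3009/10000]
P^5 =
  A: [6111/50000, 9309/20000, 11111/100000, 15061/50000]
  B: [6111/50000, 46549/100000, 11111/100000, 15059/50000]
  C: [382/3125, 5813/12500, 1389/12500, 377/1250]
  D: [6111/50000, 11637/25000, 11111/100000, 30119/100000]

(P^5)[A -> A] = 6111/50000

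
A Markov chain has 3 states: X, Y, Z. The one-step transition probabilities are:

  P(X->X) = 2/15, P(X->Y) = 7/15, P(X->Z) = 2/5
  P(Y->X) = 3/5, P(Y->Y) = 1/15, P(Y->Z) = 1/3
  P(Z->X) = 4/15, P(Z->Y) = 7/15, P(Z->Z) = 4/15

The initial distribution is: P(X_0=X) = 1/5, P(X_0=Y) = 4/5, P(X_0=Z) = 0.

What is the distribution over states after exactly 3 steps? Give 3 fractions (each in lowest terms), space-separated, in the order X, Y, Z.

Propagating the distribution step by step (d_{t+1} = d_t * P):
d_0 = (X=1/5, Y=4/5, Z=0)
  d_1[X] = 1/5*2/15 + 4/5*3/5 + 0*4/15 = 38/75
  d_1[Y] = 1/5*7/15 + 4/5*1/15 + 0*7/15 = 11/75
  d_1[Z] = 1/5*2/5 + 4/5*1/3 + 0*4/15 = 26/75
d_1 = (X=38/75, Y=11/75, Z=26/75)
  d_2[X] = 38/75*2/15 + 11/75*3/5 + 26/75*4/15 = 31/125
  d_2[Y] = 38/75*7/15 + 11/75*1/15 + 26/75*7/15 = 51/125
  d_2[Z] = 38/75*2/5 + 11/75*1/3 + 26/75*4/15 = 43/125
d_2 = (X=31/125, Y=51/125, Z=43/125)
  d_3[X] = 31/125*2/15 + 51/125*3/5 + 43/125*4/15 = 231/625
  d_3[Y] = 31/125*7/15 + 51/125*1/15 + 43/125*7/15 = 569/1875
  d_3[Z] = 31/125*2/5 + 51/125*1/3 + 43/125*4/15 = 613/1875
d_3 = (X=231/625, Y=569/1875, Z=613/1875)

Answer: 231/625 569/1875 613/1875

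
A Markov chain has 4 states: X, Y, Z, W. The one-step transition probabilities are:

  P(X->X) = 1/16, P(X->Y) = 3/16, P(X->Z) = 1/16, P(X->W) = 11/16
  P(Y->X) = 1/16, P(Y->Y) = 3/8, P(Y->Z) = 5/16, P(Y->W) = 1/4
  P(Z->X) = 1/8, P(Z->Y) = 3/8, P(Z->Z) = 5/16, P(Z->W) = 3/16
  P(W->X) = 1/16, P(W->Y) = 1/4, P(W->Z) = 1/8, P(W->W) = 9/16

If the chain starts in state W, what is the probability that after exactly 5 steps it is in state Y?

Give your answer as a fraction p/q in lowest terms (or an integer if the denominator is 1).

Answer: 163157/524288

Derivation:
Computing P^5 by repeated multiplication:
P^1 =
  X: [1/16, 3/16, 1/16, 11/16]
  Y: [1/16, 3/8, 5/16, 1/4]
  Z: [1/8, 3/8, 5/16, 3/16]
  W: [1/16, 1/4, 1/8, 9/16]
P^2 =
  X: [17/256, 71/256, 43/256, 125/256]
  Y: [21/256, 85/256, 1/4, 43/128]
  Z: [21/256, 21/64, 63/256, 11/32]
  W: [9/128, 75/256, 49/256, 57/128]
P^3 =
  X: [299/4096, 1235/4096, 837/4096, 1725/4096]
  Y: [5/64, 1301/4096, 469/2048, 1537/4096]
  Z: [319/4096, 1297/4096, 233/1024, 387/1024]
  W: [305/4096, 627/2048, 433/2048, 1671/4096]
P^4 =
  X: [4933/65536, 20229/65536, 14109/65536, 26265/65536]
  Y: [2517/32768, 10271/32768, 14589/65536, 25371/65536]
  Z: [1257/16384, 20523/65536, 455/2048, 25425/65536]
  W: [2481/32768, 20319/65536, 14247/65536, 3251/8192]
P^5 =
  X: [79645/1048576, 325887/1048576, 229153/1048576, 413891/1048576]
  Y: [80125/1048576, 81843/262144, 231431/1048576, 25603/65536]
  Z: [2503/32768, 163641/524288, 231293/1048576, 409905/1048576]
  W: [79783/1048576, 163157/524288, 14363/65536, 412671/1048576]

(P^5)[W -> Y] = 163157/524288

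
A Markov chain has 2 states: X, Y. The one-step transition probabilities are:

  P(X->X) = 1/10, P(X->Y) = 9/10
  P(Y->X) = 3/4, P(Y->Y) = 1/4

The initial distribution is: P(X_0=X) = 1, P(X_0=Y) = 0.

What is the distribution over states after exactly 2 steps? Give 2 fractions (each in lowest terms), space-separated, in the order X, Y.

Answer: 137/200 63/200

Derivation:
Propagating the distribution step by step (d_{t+1} = d_t * P):
d_0 = (X=1, Y=0)
  d_1[X] = 1*1/10 + 0*3/4 = 1/10
  d_1[Y] = 1*9/10 + 0*1/4 = 9/10
d_1 = (X=1/10, Y=9/10)
  d_2[X] = 1/10*1/10 + 9/10*3/4 = 137/200
  d_2[Y] = 1/10*9/10 + 9/10*1/4 = 63/200
d_2 = (X=137/200, Y=63/200)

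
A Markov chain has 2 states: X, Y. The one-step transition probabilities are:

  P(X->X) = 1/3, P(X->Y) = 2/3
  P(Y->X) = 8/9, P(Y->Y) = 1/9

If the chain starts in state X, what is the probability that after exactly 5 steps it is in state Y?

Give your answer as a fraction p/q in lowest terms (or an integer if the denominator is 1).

Computing P^5 by repeated multiplication:
P^1 =
  X: [1/3, 2/3]
  Y: [8/9, 1/9]
P^2 =
  X: [19/27, 8/27]
  Y: [32/81, 49/81]
P^3 =
  X: [121/243, 122/243]
  Y: [488/729, 241/729]
P^4 =
  X: [1339/2187, 848/2187]
  Y: [3392/6561, 3169/6561]
P^5 =
  X: [10801/19683, 8882/19683]
  Y: [35528/59049, 23521/59049]

(P^5)[X -> Y] = 8882/19683

Answer: 8882/19683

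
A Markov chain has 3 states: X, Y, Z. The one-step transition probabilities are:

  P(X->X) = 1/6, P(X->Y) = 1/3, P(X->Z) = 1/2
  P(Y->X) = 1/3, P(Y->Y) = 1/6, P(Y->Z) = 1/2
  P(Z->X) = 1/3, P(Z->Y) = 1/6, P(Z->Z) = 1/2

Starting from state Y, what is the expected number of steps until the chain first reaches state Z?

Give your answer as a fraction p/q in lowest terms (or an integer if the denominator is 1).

Let h_i = expected steps to first reach Z from state i.
Boundary: h_Z = 0.
First-step equations for the other states:
  h_X = 1 + 1/6*h_X + 1/3*h_Y + 1/2*h_Z
  h_Y = 1 + 1/3*h_X + 1/6*h_Y + 1/2*h_Z

Substituting h_Z = 0 and rearranging gives the linear system (I - Q) h = 1:
  [5/6, -1/3] . (h_X, h_Y) = 1
  [-1/3, 5/6] . (h_X, h_Y) = 1

Solving yields:
  h_X = 2
  h_Y = 2

Starting state is Y, so the expected hitting time is h_Y = 2.

Answer: 2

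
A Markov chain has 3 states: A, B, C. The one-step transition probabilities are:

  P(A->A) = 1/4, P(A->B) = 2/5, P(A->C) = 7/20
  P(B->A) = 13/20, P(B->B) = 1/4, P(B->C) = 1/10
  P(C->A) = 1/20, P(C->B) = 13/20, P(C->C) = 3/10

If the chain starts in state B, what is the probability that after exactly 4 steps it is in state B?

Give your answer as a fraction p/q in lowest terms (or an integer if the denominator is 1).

Computing P^4 by repeated multiplication:
P^1 =
  A: [1/4, 2/5, 7/20]
  B: [13/20, 1/4, 1/10]
  C: [1/20, 13/20, 3/10]
P^2 =
  A: [17/50, 171/400, 93/400]
  B: [33/100, 31/80, 113/400]
  C: [9/20, 151/400, 69/400]
P^3 =
  A: [749/2000, 197/500, 463/2000]
  B: [697/2000, 33/80, 239/1000]
  C: [733/2000, 773/2000, 247/1000]
P^4 =
  A: [3613/10000, 15951/40000, 9597/40000]
  B: [459/1250, 3183/8000, 9397/40000]
  C: [222/625, 16151/40000, 9641/40000]

(P^4)[B -> B] = 3183/8000

Answer: 3183/8000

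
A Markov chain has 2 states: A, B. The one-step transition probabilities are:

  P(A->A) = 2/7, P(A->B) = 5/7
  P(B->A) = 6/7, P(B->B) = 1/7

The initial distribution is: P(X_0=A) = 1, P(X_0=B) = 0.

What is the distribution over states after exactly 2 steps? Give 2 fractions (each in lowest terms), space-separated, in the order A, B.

Propagating the distribution step by step (d_{t+1} = d_t * P):
d_0 = (A=1, B=0)
  d_1[A] = 1*2/7 + 0*6/7 = 2/7
  d_1[B] = 1*5/7 + 0*1/7 = 5/7
d_1 = (A=2/7, B=5/7)
  d_2[A] = 2/7*2/7 + 5/7*6/7 = 34/49
  d_2[B] = 2/7*5/7 + 5/7*1/7 = 15/49
d_2 = (A=34/49, B=15/49)

Answer: 34/49 15/49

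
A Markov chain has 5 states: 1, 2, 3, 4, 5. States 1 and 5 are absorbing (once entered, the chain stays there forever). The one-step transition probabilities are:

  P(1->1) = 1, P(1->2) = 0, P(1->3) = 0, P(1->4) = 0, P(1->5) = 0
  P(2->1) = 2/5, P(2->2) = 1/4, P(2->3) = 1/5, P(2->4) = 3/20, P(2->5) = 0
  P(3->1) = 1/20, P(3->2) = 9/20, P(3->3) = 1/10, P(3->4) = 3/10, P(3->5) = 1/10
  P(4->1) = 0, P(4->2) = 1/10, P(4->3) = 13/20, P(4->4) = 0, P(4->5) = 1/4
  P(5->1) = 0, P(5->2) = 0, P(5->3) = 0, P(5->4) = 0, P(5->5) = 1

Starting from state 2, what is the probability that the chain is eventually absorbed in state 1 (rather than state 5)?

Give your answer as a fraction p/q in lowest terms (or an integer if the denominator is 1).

Answer: 2375/3003

Derivation:
Let a_i = P(absorbed in 1 | start in state i).
Boundary conditions: a_1 = 1, a_5 = 0.
For each transient state i, a_i = sum_j P(i->j) * a_j:
  a_2 = 2/5*a_1 + 1/4*a_2 + 1/5*a_3 + 3/20*a_4 + 0*a_5
  a_3 = 1/20*a_1 + 9/20*a_2 + 1/10*a_3 + 3/10*a_4 + 1/10*a_5
  a_4 = 0*a_1 + 1/10*a_2 + 13/20*a_3 + 0*a_4 + 1/4*a_5

Substituting a_1 = 1 and a_5 = 0, rearrange to (I - Q) a = r where r[i] = P(i -> 1):
  [3/4, -1/5, -3/20] . (a_2, a_3, a_4) = 2/5
  [-9/20, 9/10, -3/10] . (a_2, a_3, a_4) = 1/20
  [-1/10, -13/20, 1] . (a_2, a_3, a_4) = 0

Solving yields:
  a_2 = 2375/3003
  a_3 = 610/1001
  a_4 = 1427/3003

Starting state is 2, so the absorption probability is a_2 = 2375/3003.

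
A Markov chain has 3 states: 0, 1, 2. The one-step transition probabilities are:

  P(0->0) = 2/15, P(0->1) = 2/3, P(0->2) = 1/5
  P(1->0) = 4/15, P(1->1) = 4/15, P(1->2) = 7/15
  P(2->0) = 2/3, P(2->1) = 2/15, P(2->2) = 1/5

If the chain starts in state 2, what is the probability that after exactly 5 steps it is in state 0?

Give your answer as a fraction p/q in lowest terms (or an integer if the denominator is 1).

Answer: 254494/759375

Derivation:
Computing P^5 by repeated multiplication:
P^1 =
  0: [2/15, 2/3, 1/5]
  1: [4/15, 4/15, 7/15]
  2: [2/3, 2/15, 1/5]
P^2 =
  0: [74/225, 22/75, 17/45]
  1: [94/225, 14/45, 61/225]
  2: [58/225, 38/75, 53/225]
P^3 =
  0: [1262/3375, 1174/3375, 313/1125]
  1: [1078/3375, 1342/3375, 191/675]
  2: [1102/3375, 1142/3375, 377/1125]
P^4 =
  0: [3322/10125, 6398/16875, 14821/50625]
  1: [17074/50625, 18058/50625, 15493/50625]
  2: [18082/50625, 238/675, 14693/50625]
P^5 =
  0: [258206/759375, 272518/759375, 76217/253125]
  1: [52262/151875, 273958/759375, 224107/759375]
  2: [254494/759375, 281606/759375, 2977/10125]

(P^5)[2 -> 0] = 254494/759375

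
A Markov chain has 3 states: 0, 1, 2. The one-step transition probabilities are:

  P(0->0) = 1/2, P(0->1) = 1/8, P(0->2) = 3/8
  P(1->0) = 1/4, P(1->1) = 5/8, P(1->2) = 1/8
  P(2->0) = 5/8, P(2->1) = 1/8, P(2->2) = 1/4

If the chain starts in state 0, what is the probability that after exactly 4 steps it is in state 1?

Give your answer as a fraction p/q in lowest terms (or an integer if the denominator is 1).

Answer: 15/64

Derivation:
Computing P^4 by repeated multiplication:
P^1 =
  0: [1/2, 1/8, 3/8]
  1: [1/4, 5/8, 1/8]
  2: [5/8, 1/8, 1/4]
P^2 =
  0: [33/64, 3/16, 19/64]
  1: [23/64, 7/16, 13/64]
  2: [1/2, 3/16, 5/16]
P^3 =
  0: [251/512, 7/32, 149/512]
  1: [213/512, 11/32, 123/512]
  2: [63/128, 7/32, 37/128]
P^4 =
  0: [1973/4096, 15/64, 1163/4096]
  1: [1819/4096, 19/64, 1061/4096]
  2: [493/1024, 15/64, 291/1024]

(P^4)[0 -> 1] = 15/64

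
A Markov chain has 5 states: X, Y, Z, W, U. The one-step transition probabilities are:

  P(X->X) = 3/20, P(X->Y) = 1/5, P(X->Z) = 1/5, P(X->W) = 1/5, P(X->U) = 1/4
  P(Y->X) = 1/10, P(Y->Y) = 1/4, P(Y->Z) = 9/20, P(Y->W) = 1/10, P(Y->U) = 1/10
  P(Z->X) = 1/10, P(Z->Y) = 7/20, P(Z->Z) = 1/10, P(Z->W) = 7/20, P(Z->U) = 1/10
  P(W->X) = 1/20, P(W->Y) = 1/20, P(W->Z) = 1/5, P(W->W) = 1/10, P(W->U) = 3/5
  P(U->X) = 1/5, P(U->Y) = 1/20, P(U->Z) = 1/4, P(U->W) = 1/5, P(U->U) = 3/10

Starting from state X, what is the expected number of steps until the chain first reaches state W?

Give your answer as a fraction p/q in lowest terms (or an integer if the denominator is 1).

Let h_i = expected steps to first reach W from state i.
Boundary: h_W = 0.
First-step equations for the other states:
  h_X = 1 + 3/20*h_X + 1/5*h_Y + 1/5*h_Z + 1/5*h_W + 1/4*h_U
  h_Y = 1 + 1/10*h_X + 1/4*h_Y + 9/20*h_Z + 1/10*h_W + 1/10*h_U
  h_Z = 1 + 1/10*h_X + 7/20*h_Y + 1/10*h_Z + 7/20*h_W + 1/10*h_U
  h_U = 1 + 1/5*h_X + 1/20*h_Y + 1/4*h_Z + 1/5*h_W + 3/10*h_U

Substituting h_W = 0 and rearranging gives the linear system (I - Q) h = 1:
  [17/20, -1/5, -1/5, -1/4] . (h_X, h_Y, h_Z, h_U) = 1
  [-1/10, 3/4, -9/20, -1/10] . (h_X, h_Y, h_Z, h_U) = 1
  [-1/10, -7/20, 9/10, -1/10] . (h_X, h_Y, h_Z, h_U) = 1
  [-1/5, -1/20, -1/4, 7/10] . (h_X, h_Y, h_Z, h_U) = 1

Solving yields:
  h_X = 74800/16021
  h_Y = 80460/16021
  h_Z = 65560/16021
  h_U = 73420/16021

Starting state is X, so the expected hitting time is h_X = 74800/16021.

Answer: 74800/16021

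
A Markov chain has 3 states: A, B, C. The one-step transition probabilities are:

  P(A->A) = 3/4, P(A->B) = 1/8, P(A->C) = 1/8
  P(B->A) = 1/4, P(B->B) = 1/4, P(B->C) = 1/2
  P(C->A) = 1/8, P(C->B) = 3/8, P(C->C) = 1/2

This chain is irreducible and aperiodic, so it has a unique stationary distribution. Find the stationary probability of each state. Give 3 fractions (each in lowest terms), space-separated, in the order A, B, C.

Answer: 12/29 7/29 10/29

Derivation:
The stationary distribution satisfies pi = pi * P, i.e.:
  pi_A = 3/4*pi_A + 1/4*pi_B + 1/8*pi_C
  pi_B = 1/8*pi_A + 1/4*pi_B + 3/8*pi_C
  pi_C = 1/8*pi_A + 1/2*pi_B + 1/2*pi_C
with normalization: pi_A + pi_B + pi_C = 1.

Using the first 2 balance equations plus normalization, the linear system A*pi = b is:
  [-1/4, 1/4, 1/8] . pi = 0
  [1/8, -3/4, 3/8] . pi = 0
  [1, 1, 1] . pi = 1

Solving yields:
  pi_A = 12/29
  pi_B = 7/29
  pi_C = 10/29

Verification (pi * P):
  12/29*3/4 + 7/29*1/4 + 10/29*1/8 = 12/29 = pi_A  (ok)
  12/29*1/8 + 7/29*1/4 + 10/29*3/8 = 7/29 = pi_B  (ok)
  12/29*1/8 + 7/29*1/2 + 10/29*1/2 = 10/29 = pi_C  (ok)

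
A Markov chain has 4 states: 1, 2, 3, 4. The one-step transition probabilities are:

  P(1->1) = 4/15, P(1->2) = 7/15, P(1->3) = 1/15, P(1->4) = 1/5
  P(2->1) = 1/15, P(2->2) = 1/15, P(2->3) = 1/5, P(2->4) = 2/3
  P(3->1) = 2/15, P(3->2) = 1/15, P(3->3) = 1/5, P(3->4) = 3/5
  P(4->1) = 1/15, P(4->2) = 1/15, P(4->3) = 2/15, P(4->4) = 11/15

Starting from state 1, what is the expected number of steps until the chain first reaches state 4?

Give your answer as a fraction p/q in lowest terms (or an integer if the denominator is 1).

Answer: 855/332

Derivation:
Let h_i = expected steps to first reach 4 from state i.
Boundary: h_4 = 0.
First-step equations for the other states:
  h_1 = 1 + 4/15*h_1 + 7/15*h_2 + 1/15*h_3 + 1/5*h_4
  h_2 = 1 + 1/15*h_1 + 1/15*h_2 + 1/5*h_3 + 2/3*h_4
  h_3 = 1 + 2/15*h_1 + 1/15*h_2 + 1/5*h_3 + 3/5*h_4

Substituting h_4 = 0 and rearranging gives the linear system (I - Q) h = 1:
  [11/15, -7/15, -1/15] . (h_1, h_2, h_3) = 1
  [-1/15, 14/15, -1/5] . (h_1, h_2, h_3) = 1
  [-2/15, -1/15, 4/5] . (h_1, h_2, h_3) = 1

Solving yields:
  h_1 = 855/332
  h_2 = 273/166
  h_3 = 603/332

Starting state is 1, so the expected hitting time is h_1 = 855/332.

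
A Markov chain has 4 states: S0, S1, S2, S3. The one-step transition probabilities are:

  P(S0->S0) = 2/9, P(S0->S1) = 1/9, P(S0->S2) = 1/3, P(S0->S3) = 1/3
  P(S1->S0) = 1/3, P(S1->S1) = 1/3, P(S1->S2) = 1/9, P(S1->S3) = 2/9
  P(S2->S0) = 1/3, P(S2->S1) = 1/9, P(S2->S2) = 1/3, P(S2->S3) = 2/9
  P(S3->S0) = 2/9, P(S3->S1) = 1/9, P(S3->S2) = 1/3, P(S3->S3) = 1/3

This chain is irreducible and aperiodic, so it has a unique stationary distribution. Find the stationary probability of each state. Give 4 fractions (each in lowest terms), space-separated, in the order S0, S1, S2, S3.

The stationary distribution satisfies pi = pi * P, i.e.:
  pi_S0 = 2/9*pi_S0 + 1/3*pi_S1 + 1/3*pi_S2 + 2/9*pi_S3
  pi_S1 = 1/9*pi_S0 + 1/3*pi_S1 + 1/9*pi_S2 + 1/9*pi_S3
  pi_S2 = 1/3*pi_S0 + 1/9*pi_S1 + 1/3*pi_S2 + 1/3*pi_S3
  pi_S3 = 1/3*pi_S0 + 2/9*pi_S1 + 2/9*pi_S2 + 1/3*pi_S3
with normalization: pi_S0 + pi_S1 + pi_S2 + pi_S3 = 1.

Using the first 3 balance equations plus normalization, the linear system A*pi = b is:
  [-7/9, 1/3, 1/3, 2/9] . pi = 0
  [1/9, -2/3, 1/9, 1/9] . pi = 0
  [1/3, 1/9, -2/3, 1/3] . pi = 0
  [1, 1, 1, 1] . pi = 1

Solving yields:
  pi_S0 = 22/81
  pi_S1 = 1/7
  pi_S2 = 19/63
  pi_S3 = 23/81

Verification (pi * P):
  22/81*2/9 + 1/7*1/3 + 19/63*1/3 + 23/81*2/9 = 22/81 = pi_S0  (ok)
  22/81*1/9 + 1/7*1/3 + 19/63*1/9 + 23/81*1/9 = 1/7 = pi_S1  (ok)
  22/81*1/3 + 1/7*1/9 + 19/63*1/3 + 23/81*1/3 = 19/63 = pi_S2  (ok)
  22/81*1/3 + 1/7*2/9 + 19/63*2/9 + 23/81*1/3 = 23/81 = pi_S3  (ok)

Answer: 22/81 1/7 19/63 23/81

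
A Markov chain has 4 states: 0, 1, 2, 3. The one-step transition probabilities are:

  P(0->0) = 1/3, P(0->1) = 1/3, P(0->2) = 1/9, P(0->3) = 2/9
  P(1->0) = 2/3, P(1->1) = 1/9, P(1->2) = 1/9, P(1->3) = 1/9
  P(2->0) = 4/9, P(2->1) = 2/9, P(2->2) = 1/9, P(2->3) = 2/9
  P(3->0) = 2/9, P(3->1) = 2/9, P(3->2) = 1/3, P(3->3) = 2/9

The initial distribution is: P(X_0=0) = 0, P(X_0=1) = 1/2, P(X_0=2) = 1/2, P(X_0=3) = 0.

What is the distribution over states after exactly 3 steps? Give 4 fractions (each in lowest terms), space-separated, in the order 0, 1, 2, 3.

Answer: 101/243 343/1458 38/243 281/1458

Derivation:
Propagating the distribution step by step (d_{t+1} = d_t * P):
d_0 = (0=0, 1=1/2, 2=1/2, 3=0)
  d_1[0] = 0*1/3 + 1/2*2/3 + 1/2*4/9 + 0*2/9 = 5/9
  d_1[1] = 0*1/3 + 1/2*1/9 + 1/2*2/9 + 0*2/9 = 1/6
  d_1[2] = 0*1/9 + 1/2*1/9 + 1/2*1/9 + 0*1/3 = 1/9
  d_1[3] = 0*2/9 + 1/2*1/9 + 1/2*2/9 + 0*2/9 = 1/6
d_1 = (0=5/9, 1=1/6, 2=1/9, 3=1/6)
  d_2[0] = 5/9*1/3 + 1/6*2/3 + 1/9*4/9 + 1/6*2/9 = 31/81
  d_2[1] = 5/9*1/3 + 1/6*1/9 + 1/9*2/9 + 1/6*2/9 = 43/162
  d_2[2] = 5/9*1/9 + 1/6*1/9 + 1/9*1/9 + 1/6*1/3 = 4/27
  d_2[3] = 5/9*2/9 + 1/6*1/9 + 1/9*2/9 + 1/6*2/9 = 11/54
d_2 = (0=31/81, 1=43/162, 2=4/27, 3=11/54)
  d_3[0] = 31/81*1/3 + 43/162*2/3 + 4/27*4/9 + 11/54*2/9 = 101/243
  d_3[1] = 31/81*1/3 + 43/162*1/9 + 4/27*2/9 + 11/54*2/9 = 343/1458
  d_3[2] = 31/81*1/9 + 43/162*1/9 + 4/27*1/9 + 11/54*1/3 = 38/243
  d_3[3] = 31/81*2/9 + 43/162*1/9 + 4/27*2/9 + 11/54*2/9 = 281/1458
d_3 = (0=101/243, 1=343/1458, 2=38/243, 3=281/1458)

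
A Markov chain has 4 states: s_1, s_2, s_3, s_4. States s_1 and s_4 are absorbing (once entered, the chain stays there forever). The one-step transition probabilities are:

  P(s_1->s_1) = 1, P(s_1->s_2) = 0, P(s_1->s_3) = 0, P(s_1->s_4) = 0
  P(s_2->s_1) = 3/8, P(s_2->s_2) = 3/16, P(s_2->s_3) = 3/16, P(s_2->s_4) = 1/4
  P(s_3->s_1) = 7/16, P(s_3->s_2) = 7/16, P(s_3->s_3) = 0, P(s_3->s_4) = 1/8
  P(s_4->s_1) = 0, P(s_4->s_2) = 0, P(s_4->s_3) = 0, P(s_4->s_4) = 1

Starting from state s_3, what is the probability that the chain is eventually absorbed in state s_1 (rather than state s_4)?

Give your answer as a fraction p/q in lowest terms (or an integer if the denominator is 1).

Let a_i = P(absorbed in s_1 | start in state i).
Boundary conditions: a_s_1 = 1, a_s_4 = 0.
For each transient state i, a_i = sum_j P(i->j) * a_j:
  a_s_2 = 3/8*a_s_1 + 3/16*a_s_2 + 3/16*a_s_3 + 1/4*a_s_4
  a_s_3 = 7/16*a_s_1 + 7/16*a_s_2 + 0*a_s_3 + 1/8*a_s_4

Substituting a_s_1 = 1 and a_s_4 = 0, rearrange to (I - Q) a = r where r[i] = P(i -> s_1):
  [13/16, -3/16] . (a_s_2, a_s_3) = 3/8
  [-7/16, 1] . (a_s_2, a_s_3) = 7/16

Solving yields:
  a_s_2 = 117/187
  a_s_3 = 133/187

Starting state is s_3, so the absorption probability is a_s_3 = 133/187.

Answer: 133/187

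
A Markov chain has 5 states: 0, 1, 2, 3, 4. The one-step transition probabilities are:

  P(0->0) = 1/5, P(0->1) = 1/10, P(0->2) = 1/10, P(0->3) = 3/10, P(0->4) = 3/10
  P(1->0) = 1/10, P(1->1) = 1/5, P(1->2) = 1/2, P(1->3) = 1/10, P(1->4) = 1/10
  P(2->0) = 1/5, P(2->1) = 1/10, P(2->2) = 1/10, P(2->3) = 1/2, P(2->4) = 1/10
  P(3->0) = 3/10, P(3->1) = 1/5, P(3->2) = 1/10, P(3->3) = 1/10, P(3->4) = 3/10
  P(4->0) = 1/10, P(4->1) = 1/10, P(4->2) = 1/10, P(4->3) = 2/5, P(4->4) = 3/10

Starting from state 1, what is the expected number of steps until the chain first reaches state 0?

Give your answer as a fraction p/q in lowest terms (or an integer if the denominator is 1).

Let h_i = expected steps to first reach 0 from state i.
Boundary: h_0 = 0.
First-step equations for the other states:
  h_1 = 1 + 1/10*h_0 + 1/5*h_1 + 1/2*h_2 + 1/10*h_3 + 1/10*h_4
  h_2 = 1 + 1/5*h_0 + 1/10*h_1 + 1/10*h_2 + 1/2*h_3 + 1/10*h_4
  h_3 = 1 + 3/10*h_0 + 1/5*h_1 + 1/10*h_2 + 1/10*h_3 + 3/10*h_4
  h_4 = 1 + 1/10*h_0 + 1/10*h_1 + 1/10*h_2 + 2/5*h_3 + 3/10*h_4

Substituting h_0 = 0 and rearranging gives the linear system (I - Q) h = 1:
  [4/5, -1/2, -1/10, -1/10] . (h_1, h_2, h_3, h_4) = 1
  [-1/10, 9/10, -1/2, -1/10] . (h_1, h_2, h_3, h_4) = 1
  [-1/5, -1/10, 9/10, -3/10] . (h_1, h_2, h_3, h_4) = 1
  [-1/10, -1/10, -2/5, 7/10] . (h_1, h_2, h_3, h_4) = 1

Solving yields:
  h_1 = 52/9
  h_2 = 46/9
  h_3 = 44/9
  h_4 = 52/9

Starting state is 1, so the expected hitting time is h_1 = 52/9.

Answer: 52/9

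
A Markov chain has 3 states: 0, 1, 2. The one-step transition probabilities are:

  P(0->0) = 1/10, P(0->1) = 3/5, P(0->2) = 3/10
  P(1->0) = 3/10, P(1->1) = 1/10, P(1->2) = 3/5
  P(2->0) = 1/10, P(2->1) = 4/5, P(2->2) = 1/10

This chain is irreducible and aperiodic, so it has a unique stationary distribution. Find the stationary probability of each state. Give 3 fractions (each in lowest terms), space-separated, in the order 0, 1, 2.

Answer: 11/58 13/29 21/58

Derivation:
The stationary distribution satisfies pi = pi * P, i.e.:
  pi_0 = 1/10*pi_0 + 3/10*pi_1 + 1/10*pi_2
  pi_1 = 3/5*pi_0 + 1/10*pi_1 + 4/5*pi_2
  pi_2 = 3/10*pi_0 + 3/5*pi_1 + 1/10*pi_2
with normalization: pi_0 + pi_1 + pi_2 = 1.

Using the first 2 balance equations plus normalization, the linear system A*pi = b is:
  [-9/10, 3/10, 1/10] . pi = 0
  [3/5, -9/10, 4/5] . pi = 0
  [1, 1, 1] . pi = 1

Solving yields:
  pi_0 = 11/58
  pi_1 = 13/29
  pi_2 = 21/58

Verification (pi * P):
  11/58*1/10 + 13/29*3/10 + 21/58*1/10 = 11/58 = pi_0  (ok)
  11/58*3/5 + 13/29*1/10 + 21/58*4/5 = 13/29 = pi_1  (ok)
  11/58*3/10 + 13/29*3/5 + 21/58*1/10 = 21/58 = pi_2  (ok)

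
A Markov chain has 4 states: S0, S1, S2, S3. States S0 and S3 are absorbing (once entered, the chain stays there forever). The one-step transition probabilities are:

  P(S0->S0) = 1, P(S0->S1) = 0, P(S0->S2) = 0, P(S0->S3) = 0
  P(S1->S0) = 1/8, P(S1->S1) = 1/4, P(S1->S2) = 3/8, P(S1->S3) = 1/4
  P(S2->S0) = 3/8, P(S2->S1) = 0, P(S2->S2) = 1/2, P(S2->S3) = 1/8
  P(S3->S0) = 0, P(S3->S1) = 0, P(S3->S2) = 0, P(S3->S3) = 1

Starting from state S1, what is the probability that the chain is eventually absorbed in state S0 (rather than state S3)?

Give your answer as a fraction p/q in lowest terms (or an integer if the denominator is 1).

Answer: 13/24

Derivation:
Let a_i = P(absorbed in S0 | start in state i).
Boundary conditions: a_S0 = 1, a_S3 = 0.
For each transient state i, a_i = sum_j P(i->j) * a_j:
  a_S1 = 1/8*a_S0 + 1/4*a_S1 + 3/8*a_S2 + 1/4*a_S3
  a_S2 = 3/8*a_S0 + 0*a_S1 + 1/2*a_S2 + 1/8*a_S3

Substituting a_S0 = 1 and a_S3 = 0, rearrange to (I - Q) a = r where r[i] = P(i -> S0):
  [3/4, -3/8] . (a_S1, a_S2) = 1/8
  [0, 1/2] . (a_S1, a_S2) = 3/8

Solving yields:
  a_S1 = 13/24
  a_S2 = 3/4

Starting state is S1, so the absorption probability is a_S1 = 13/24.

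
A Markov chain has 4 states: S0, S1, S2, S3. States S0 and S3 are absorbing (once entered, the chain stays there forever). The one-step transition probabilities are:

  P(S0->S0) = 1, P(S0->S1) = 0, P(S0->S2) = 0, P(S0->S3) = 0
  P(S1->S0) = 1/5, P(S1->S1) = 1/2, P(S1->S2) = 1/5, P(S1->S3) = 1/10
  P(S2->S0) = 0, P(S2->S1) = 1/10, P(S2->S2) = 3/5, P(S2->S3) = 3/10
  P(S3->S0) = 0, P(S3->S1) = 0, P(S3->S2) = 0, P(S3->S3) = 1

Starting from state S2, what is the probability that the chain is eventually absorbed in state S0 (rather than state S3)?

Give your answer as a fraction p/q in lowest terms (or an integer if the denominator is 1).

Let a_i = P(absorbed in S0 | start in state i).
Boundary conditions: a_S0 = 1, a_S3 = 0.
For each transient state i, a_i = sum_j P(i->j) * a_j:
  a_S1 = 1/5*a_S0 + 1/2*a_S1 + 1/5*a_S2 + 1/10*a_S3
  a_S2 = 0*a_S0 + 1/10*a_S1 + 3/5*a_S2 + 3/10*a_S3

Substituting a_S0 = 1 and a_S3 = 0, rearrange to (I - Q) a = r where r[i] = P(i -> S0):
  [1/2, -1/5] . (a_S1, a_S2) = 1/5
  [-1/10, 2/5] . (a_S1, a_S2) = 0

Solving yields:
  a_S1 = 4/9
  a_S2 = 1/9

Starting state is S2, so the absorption probability is a_S2 = 1/9.

Answer: 1/9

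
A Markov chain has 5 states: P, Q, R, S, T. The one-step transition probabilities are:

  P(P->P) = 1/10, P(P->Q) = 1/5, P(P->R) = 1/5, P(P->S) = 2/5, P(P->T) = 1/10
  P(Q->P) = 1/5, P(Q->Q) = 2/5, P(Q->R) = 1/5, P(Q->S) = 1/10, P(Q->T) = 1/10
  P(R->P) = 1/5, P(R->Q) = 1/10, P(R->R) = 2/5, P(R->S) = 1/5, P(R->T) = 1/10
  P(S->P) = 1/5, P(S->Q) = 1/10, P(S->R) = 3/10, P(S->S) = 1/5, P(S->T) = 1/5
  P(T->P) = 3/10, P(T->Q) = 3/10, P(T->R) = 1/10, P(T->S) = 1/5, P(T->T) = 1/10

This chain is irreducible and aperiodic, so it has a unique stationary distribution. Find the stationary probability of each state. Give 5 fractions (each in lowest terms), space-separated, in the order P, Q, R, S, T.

Answer: 1487/7709 1582/7709 2020/7709 1681/7709 939/7709

Derivation:
The stationary distribution satisfies pi = pi * P, i.e.:
  pi_P = 1/10*pi_P + 1/5*pi_Q + 1/5*pi_R + 1/5*pi_S + 3/10*pi_T
  pi_Q = 1/5*pi_P + 2/5*pi_Q + 1/10*pi_R + 1/10*pi_S + 3/10*pi_T
  pi_R = 1/5*pi_P + 1/5*pi_Q + 2/5*pi_R + 3/10*pi_S + 1/10*pi_T
  pi_S = 2/5*pi_P + 1/10*pi_Q + 1/5*pi_R + 1/5*pi_S + 1/5*pi_T
  pi_T = 1/10*pi_P + 1/10*pi_Q + 1/10*pi_R + 1/5*pi_S + 1/10*pi_T
with normalization: pi_P + pi_Q + pi_R + pi_S + pi_T = 1.

Using the first 4 balance equations plus normalization, the linear system A*pi = b is:
  [-9/10, 1/5, 1/5, 1/5, 3/10] . pi = 0
  [1/5, -3/5, 1/10, 1/10, 3/10] . pi = 0
  [1/5, 1/5, -3/5, 3/10, 1/10] . pi = 0
  [2/5, 1/10, 1/5, -4/5, 1/5] . pi = 0
  [1, 1, 1, 1, 1] . pi = 1

Solving yields:
  pi_P = 1487/7709
  pi_Q = 1582/7709
  pi_R = 2020/7709
  pi_S = 1681/7709
  pi_T = 939/7709

Verification (pi * P):
  1487/7709*1/10 + 1582/7709*1/5 + 2020/7709*1/5 + 1681/7709*1/5 + 939/7709*3/10 = 1487/7709 = pi_P  (ok)
  1487/7709*1/5 + 1582/7709*2/5 + 2020/7709*1/10 + 1681/7709*1/10 + 939/7709*3/10 = 1582/7709 = pi_Q  (ok)
  1487/7709*1/5 + 1582/7709*1/5 + 2020/7709*2/5 + 1681/7709*3/10 + 939/7709*1/10 = 2020/7709 = pi_R  (ok)
  1487/7709*2/5 + 1582/7709*1/10 + 2020/7709*1/5 + 1681/7709*1/5 + 939/7709*1/5 = 1681/7709 = pi_S  (ok)
  1487/7709*1/10 + 1582/7709*1/10 + 2020/7709*1/10 + 1681/7709*1/5 + 939/7709*1/10 = 939/7709 = pi_T  (ok)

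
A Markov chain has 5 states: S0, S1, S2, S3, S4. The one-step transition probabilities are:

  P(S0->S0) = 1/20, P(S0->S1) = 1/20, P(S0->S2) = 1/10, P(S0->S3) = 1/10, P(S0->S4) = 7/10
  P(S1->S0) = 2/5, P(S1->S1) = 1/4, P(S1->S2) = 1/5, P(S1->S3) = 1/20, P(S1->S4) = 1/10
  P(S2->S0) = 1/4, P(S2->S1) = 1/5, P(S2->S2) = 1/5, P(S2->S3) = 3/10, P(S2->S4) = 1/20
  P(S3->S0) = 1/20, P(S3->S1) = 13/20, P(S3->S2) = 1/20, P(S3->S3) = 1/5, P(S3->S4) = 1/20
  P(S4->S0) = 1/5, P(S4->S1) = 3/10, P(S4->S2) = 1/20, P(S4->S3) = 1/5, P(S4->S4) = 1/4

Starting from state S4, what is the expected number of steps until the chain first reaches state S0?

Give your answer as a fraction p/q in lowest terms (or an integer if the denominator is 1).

Let h_i = expected steps to first reach S0 from state i.
Boundary: h_S0 = 0.
First-step equations for the other states:
  h_S1 = 1 + 2/5*h_S0 + 1/4*h_S1 + 1/5*h_S2 + 1/20*h_S3 + 1/10*h_S4
  h_S2 = 1 + 1/4*h_S0 + 1/5*h_S1 + 1/5*h_S2 + 3/10*h_S3 + 1/20*h_S4
  h_S3 = 1 + 1/20*h_S0 + 13/20*h_S1 + 1/20*h_S2 + 1/5*h_S3 + 1/20*h_S4
  h_S4 = 1 + 1/5*h_S0 + 3/10*h_S1 + 1/20*h_S2 + 1/5*h_S3 + 1/4*h_S4

Substituting h_S0 = 0 and rearranging gives the linear system (I - Q) h = 1:
  [3/4, -1/5, -1/20, -1/10] . (h_S1, h_S2, h_S3, h_S4) = 1
  [-1/5, 4/5, -3/10, -1/20] . (h_S1, h_S2, h_S3, h_S4) = 1
  [-13/20, -1/20, 4/5, -1/20] . (h_S1, h_S2, h_S3, h_S4) = 1
  [-3/10, -1/20, -1/5, 3/4] . (h_S1, h_S2, h_S3, h_S4) = 1

Solving yields:
  h_S1 = 24080/7491
  h_S2 = 29528/7491
  h_S3 = 32668/7491
  h_S4 = 10100/2497

Starting state is S4, so the expected hitting time is h_S4 = 10100/2497.

Answer: 10100/2497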